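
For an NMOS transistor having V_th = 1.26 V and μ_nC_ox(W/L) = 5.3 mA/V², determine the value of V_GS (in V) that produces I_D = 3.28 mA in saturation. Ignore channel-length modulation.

In saturation I_D = ½ k_n (V_GS − V_th)², so V_GS − V_th = √(2 I_D / k_n) = √(2 × 3.28 / 5.3) = 1.11 V.
V_GS = 1.26 + 1.11 = 2.37 V.

V_GS = 2.37 V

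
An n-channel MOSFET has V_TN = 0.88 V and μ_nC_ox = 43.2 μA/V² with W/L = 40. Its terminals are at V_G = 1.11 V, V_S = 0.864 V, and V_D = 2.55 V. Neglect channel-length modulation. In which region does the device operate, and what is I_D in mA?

V_GS = V_G − V_S = 1.11 − 0.864 = 0.246 V; V_DS = V_D − V_S = 2.55 − 0.864 = 1.69 V.
V_GS = 0.246 V < V_TN = 0.88 V, so the transistor is in cutoff.

Cutoff; I_D = 0 mA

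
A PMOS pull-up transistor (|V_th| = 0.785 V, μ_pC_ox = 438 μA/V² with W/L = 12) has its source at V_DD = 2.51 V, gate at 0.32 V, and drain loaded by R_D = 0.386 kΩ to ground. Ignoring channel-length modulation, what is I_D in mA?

I_D = 4.34 mA

V_SG = V_DD − V_G = 2.51 − 0.32 = 2.19 V, so V_ov = 2.19 − 0.785 = 1.4 V.
k_p = μ_pC_ox · (W/L) = 5.256 mA/V².
Assume saturation: I_D = ½ k_p V_ov² = 0.5 × 5.256 × 1.4² = 5.19 mA, giving V_SD = V_DD − I_D R_D = 2.51 − 5.19 × 0.386 = 0.508 V.
But 0.508 V < V_ov = 1.4 V, so the device is actually in triode.
In triode I_D = k_p[V_ov V_SD − ½ V_SD²] and I_D = (V_DD − V_SD)/R_D. Equating: 1.01 V_SD² − 3.85 V_SD + 2.51 = 0, giving V_SD = 0.836 V (the root below V_ov).
I_D = (2.51 − 0.836) / 0.386 = 4.34 mA.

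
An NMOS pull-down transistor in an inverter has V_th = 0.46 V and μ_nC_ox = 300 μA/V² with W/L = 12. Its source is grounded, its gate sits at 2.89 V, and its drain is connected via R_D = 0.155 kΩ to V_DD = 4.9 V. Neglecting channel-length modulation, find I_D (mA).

V_GS = V_G = 2.89 V, so V_ov = 2.89 − 0.46 = 2.43 V.
k_n = μ_nC_ox · (W/L) = 3.6 mA/V².
Assume saturation: I_D = ½ k_n V_ov² = 0.5 × 3.6 × 2.43² = 10.6 mA, giving V_DS = V_DD − I_D R_D = 4.9 − 10.6 × 0.155 = 3.25 V.
V_DS = 3.25 V ≥ V_ov = 2.43 V, confirming saturation.

I_D = 10.6 mA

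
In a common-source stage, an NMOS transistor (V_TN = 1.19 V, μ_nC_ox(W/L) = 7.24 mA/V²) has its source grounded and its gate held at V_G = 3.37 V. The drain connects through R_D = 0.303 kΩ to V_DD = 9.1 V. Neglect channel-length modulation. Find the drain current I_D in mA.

I_D = 17.2 mA

V_GS = V_G = 3.37 V, so V_ov = 3.37 − 1.19 = 2.18 V.
Assume saturation: I_D = ½ k_n V_ov² = 0.5 × 7.24 × 2.18² = 17.2 mA, giving V_DS = V_DD − I_D R_D = 9.1 − 17.2 × 0.303 = 3.89 V.
V_DS = 3.89 V ≥ V_ov = 2.18 V, confirming saturation.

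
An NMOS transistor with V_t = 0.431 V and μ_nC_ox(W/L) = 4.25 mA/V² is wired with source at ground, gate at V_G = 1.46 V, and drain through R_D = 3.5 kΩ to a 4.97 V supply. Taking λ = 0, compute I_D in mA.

I_D = 1.32 mA

V_GS = V_G = 1.46 V, so V_ov = 1.46 − 0.431 = 1.03 V.
Assume saturation: I_D = ½ k_n V_ov² = 0.5 × 4.25 × 1.03² = 2.25 mA, giving V_DS = V_DD − I_D R_D = 4.97 − 2.25 × 3.5 = -2.91 V.
But -2.91 V < V_ov = 1.03 V, so the device is actually in triode.
In triode I_D = k_n[V_ov V_DS − ½ V_DS²] and I_D = (V_DD − V_DS)/R_D. Equating: 7.44 V_DS² − 16.31 V_DS + 4.97 = 0, giving V_DS = 0.366 V (the root below V_ov).
I_D = (4.97 − 0.366) / 3.5 = 1.32 mA.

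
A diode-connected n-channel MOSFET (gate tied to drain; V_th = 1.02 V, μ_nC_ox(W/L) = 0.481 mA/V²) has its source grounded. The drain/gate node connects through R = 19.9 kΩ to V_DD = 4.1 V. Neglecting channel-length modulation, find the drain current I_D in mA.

I_D = 0.119 mA

With gate tied to drain, V_GS = V_DS ≥ V_GS − V_th, so the device is in saturation.
KCL at the drain: ½ k_n (V_GS − V_th)² = (V_DD − V_GS)/R.
Let x = V_GS − 1.02. Then 4.79 x² + x − 3.08 = 0, giving x = 0.705 V (positive root), so V_GS = 1.72 V.
I_D = (V_DD − V_GS)/R = (4.1 − 1.72) / 19.9 = 0.119 mA.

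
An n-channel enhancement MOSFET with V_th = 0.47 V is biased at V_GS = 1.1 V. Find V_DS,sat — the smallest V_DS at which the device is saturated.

V_DS,sat = 0.630 V

The boundary between triode and saturation is V_DS = V_GS − V_th = V_ov.
V_ov = 1.1 − 0.47 = 0.63 V.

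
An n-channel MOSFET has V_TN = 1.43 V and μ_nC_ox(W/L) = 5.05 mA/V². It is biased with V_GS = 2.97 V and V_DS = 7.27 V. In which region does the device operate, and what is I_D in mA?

Saturation; I_D = 5.99 mA

V_ov = V_GS − V_TN = 2.97 − 1.43 = 1.54 V.
Since V_DS = 7.27 V ≥ V_ov = 1.54 V, the device is in saturation.
I_D = ½ k_n V_ov² = 0.5 × 5.05 × 1.54² = 5.99 mA.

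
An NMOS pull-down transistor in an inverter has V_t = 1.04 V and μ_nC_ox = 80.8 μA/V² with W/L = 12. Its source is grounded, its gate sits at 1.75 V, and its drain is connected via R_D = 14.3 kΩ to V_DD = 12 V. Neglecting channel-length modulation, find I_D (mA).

I_D = 0.244 mA

V_GS = V_G = 1.75 V, so V_ov = 1.75 − 1.04 = 0.71 V.
k_n = μ_nC_ox · (W/L) = 0.9696 mA/V².
Assume saturation: I_D = ½ k_n V_ov² = 0.5 × 0.9696 × 0.71² = 0.244 mA, giving V_DS = V_DD − I_D R_D = 12 − 0.244 × 14.3 = 8.51 V.
V_DS = 8.51 V ≥ V_ov = 0.71 V, confirming saturation.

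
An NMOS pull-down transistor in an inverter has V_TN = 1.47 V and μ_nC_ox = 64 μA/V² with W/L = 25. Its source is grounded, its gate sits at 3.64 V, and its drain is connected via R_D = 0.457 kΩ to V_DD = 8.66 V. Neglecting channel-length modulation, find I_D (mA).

V_GS = V_G = 3.64 V, so V_ov = 3.64 − 1.47 = 2.17 V.
k_n = μ_nC_ox · (W/L) = 1.6 mA/V².
Assume saturation: I_D = ½ k_n V_ov² = 0.5 × 1.6 × 2.17² = 3.77 mA, giving V_DS = V_DD − I_D R_D = 8.66 − 3.77 × 0.457 = 6.94 V.
V_DS = 6.94 V ≥ V_ov = 2.17 V, confirming saturation.

I_D = 3.77 mA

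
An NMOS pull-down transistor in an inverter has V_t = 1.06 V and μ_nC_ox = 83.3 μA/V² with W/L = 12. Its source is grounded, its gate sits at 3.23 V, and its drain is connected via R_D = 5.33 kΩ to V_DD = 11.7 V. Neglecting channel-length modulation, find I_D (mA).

V_GS = V_G = 3.23 V, so V_ov = 3.23 − 1.06 = 2.17 V.
k_n = μ_nC_ox · (W/L) = 0.9996 mA/V².
Assume saturation: I_D = ½ k_n V_ov² = 0.5 × 0.9996 × 2.17² = 2.35 mA, giving V_DS = V_DD − I_D R_D = 11.7 − 2.35 × 5.33 = -0.844 V.
But -0.844 V < V_ov = 2.17 V, so the device is actually in triode.
In triode I_D = k_n[V_ov V_DS − ½ V_DS²] and I_D = (V_DD − V_DS)/R_D. Equating: 2.66 V_DS² − 12.56 V_DS + 11.7 = 0, giving V_DS = 1.28 V (the root below V_ov).
I_D = (11.7 − 1.28) / 5.33 = 1.96 mA.

I_D = 1.96 mA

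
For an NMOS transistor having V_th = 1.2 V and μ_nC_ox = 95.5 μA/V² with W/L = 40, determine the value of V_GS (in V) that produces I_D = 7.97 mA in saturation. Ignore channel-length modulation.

V_GS = 3.24 V

k_n = μ_nC_ox · (W/L) = 3.82 mA/V².
In saturation I_D = ½ k_n (V_GS − V_th)², so V_GS − V_th = √(2 I_D / k_n) = √(2 × 7.97 / 3.82) = 2.04 V.
V_GS = 1.2 + 2.04 = 3.24 V.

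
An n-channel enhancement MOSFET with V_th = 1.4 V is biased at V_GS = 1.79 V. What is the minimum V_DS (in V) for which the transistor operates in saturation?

V_DS,sat = 0.390 V

The boundary between triode and saturation is V_DS = V_GS − V_th = V_ov.
V_ov = 1.79 − 1.4 = 0.39 V.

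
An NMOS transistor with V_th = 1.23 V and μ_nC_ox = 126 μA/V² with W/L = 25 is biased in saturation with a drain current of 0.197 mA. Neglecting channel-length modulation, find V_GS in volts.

V_GS = 1.58 V

k_n = μ_nC_ox · (W/L) = 3.15 mA/V².
In saturation I_D = ½ k_n (V_GS − V_th)², so V_GS − V_th = √(2 I_D / k_n) = √(2 × 0.197 / 3.15) = 0.354 V.
V_GS = 1.23 + 0.354 = 1.58 V.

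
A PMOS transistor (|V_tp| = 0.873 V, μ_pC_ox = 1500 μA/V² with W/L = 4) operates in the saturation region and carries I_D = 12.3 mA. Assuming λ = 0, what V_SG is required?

k_p = μ_pC_ox · (W/L) = 6 mA/V².
In saturation I_D = ½ k_p (V_SG − |V_tp|)², so V_SG − |V_tp| = √(2 I_D / k_p) = √(2 × 12.3 / 6) = 2.02 V.
V_SG = 0.873 + 2.02 = 2.9 V.

V_SG = 2.90 V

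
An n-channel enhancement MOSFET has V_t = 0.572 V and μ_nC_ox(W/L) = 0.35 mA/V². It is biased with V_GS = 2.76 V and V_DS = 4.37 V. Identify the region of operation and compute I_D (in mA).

V_ov = V_GS − V_t = 2.76 − 0.572 = 2.19 V.
Since V_DS = 4.37 V ≥ V_ov = 2.19 V, the device is in saturation.
I_D = ½ k_n V_ov² = 0.5 × 0.35 × 2.19² = 0.838 mA.

Saturation; I_D = 0.838 mA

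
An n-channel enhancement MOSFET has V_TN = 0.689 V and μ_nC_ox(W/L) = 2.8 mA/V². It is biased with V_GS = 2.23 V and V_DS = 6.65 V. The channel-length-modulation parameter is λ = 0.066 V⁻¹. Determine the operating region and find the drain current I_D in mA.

V_ov = V_GS − V_TN = 2.23 − 0.689 = 1.54 V.
Since V_DS = 6.65 V ≥ V_ov = 1.54 V, the device is in saturation.
I_D = ½ k_n V_ov² (1 + λ V_DS) = 0.5 × 2.8 × 1.54² × (1 + 0.066 × 6.65) = 4.78 mA.

Saturation; I_D = 4.78 mA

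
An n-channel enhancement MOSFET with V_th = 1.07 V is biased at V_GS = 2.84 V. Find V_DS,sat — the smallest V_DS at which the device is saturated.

V_DS,sat = 1.77 V

The boundary between triode and saturation is V_DS = V_GS − V_th = V_ov.
V_ov = 2.84 − 1.07 = 1.77 V.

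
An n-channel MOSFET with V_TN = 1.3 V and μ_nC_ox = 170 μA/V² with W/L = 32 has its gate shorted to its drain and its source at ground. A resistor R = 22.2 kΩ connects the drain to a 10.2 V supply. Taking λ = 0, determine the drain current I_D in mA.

I_D = 0.384 mA

With gate tied to drain, V_GS = V_DS ≥ V_GS − V_TN, so the device is in saturation.
k_n = μ_nC_ox · (W/L) = 5.44 mA/V².
KCL at the drain: ½ k_n (V_GS − V_TN)² = (V_DD − V_GS)/R.
Let x = V_GS − 1.3. Then 60.4 x² + x − 8.9 = 0, giving x = 0.376 V (positive root), so V_GS = 1.68 V.
I_D = (V_DD − V_GS)/R = (10.2 − 1.68) / 22.2 = 0.384 mA.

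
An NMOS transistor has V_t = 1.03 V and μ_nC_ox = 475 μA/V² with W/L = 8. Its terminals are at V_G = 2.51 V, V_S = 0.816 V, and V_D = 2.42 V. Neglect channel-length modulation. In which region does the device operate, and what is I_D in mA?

Saturation; I_D = 0.838 mA

V_GS = V_G − V_S = 2.51 − 0.816 = 1.69 V; V_DS = V_D − V_S = 2.42 − 0.816 = 1.6 V.
k_n = μ_nC_ox · (W/L) = 3.8 mA/V².
V_ov = V_GS − V_t = 1.69 − 1.03 = 0.664 V.
Since V_DS = 1.6 V ≥ V_ov = 0.664 V, the device is in saturation.
I_D = ½ k_n V_ov² = 0.5 × 3.8 × 0.664² = 0.838 mA.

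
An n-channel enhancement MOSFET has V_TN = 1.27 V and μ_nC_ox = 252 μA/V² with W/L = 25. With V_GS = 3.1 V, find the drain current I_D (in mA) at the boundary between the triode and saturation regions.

I_D = 10.5 mA

At the boundary V_DS = V_ov = V_GS − V_TN = 3.1 − 1.27 = 1.83 V.
k_n = μ_nC_ox · (W/L) = 6.3 mA/V².
I_D = ½ k_n V_ov² = 0.5 × 6.3 × 1.83² = 10.5 mA.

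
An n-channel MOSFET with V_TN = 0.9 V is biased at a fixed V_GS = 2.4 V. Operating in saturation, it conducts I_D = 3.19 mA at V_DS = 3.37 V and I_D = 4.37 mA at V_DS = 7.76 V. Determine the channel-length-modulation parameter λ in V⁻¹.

With V_GS fixed, I_D ∝ (1 + λ V_DS) in saturation, so I_D2/I_D1 = (1 + λ V_DS2)/(1 + λ V_DS1).
4.37/3.19 = 1.37 = (1 + 7.76 λ)/(1 + 3.37 λ).
Solving: λ (I_D1 V_DS2 − I_D2 V_DS1) = I_D2 − I_D1, so λ = (4.37 − 3.19) / (3.19 × 7.76 − 4.37 × 3.37) = 1.18 / 10 = 0.118 V⁻¹.

λ = 0.118 V⁻¹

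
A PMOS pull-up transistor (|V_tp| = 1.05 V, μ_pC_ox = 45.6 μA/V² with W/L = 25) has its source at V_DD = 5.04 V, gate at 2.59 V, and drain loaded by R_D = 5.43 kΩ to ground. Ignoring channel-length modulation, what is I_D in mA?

V_SG = V_DD − V_G = 5.04 − 2.59 = 2.45 V, so V_ov = 2.45 − 1.05 = 1.4 V.
k_p = μ_pC_ox · (W/L) = 1.14 mA/V².
Assume saturation: I_D = ½ k_p V_ov² = 0.5 × 1.14 × 1.4² = 1.12 mA, giving V_SD = V_DD − I_D R_D = 5.04 − 1.12 × 5.43 = -1.03 V.
But -1.03 V < V_ov = 1.4 V, so the device is actually in triode.
In triode I_D = k_p[V_ov V_SD − ½ V_SD²] and I_D = (V_DD − V_SD)/R_D. Equating: 3.1 V_SD² − 9.666 V_SD + 5.04 = 0, giving V_SD = 0.662 V (the root below V_ov).
I_D = (5.04 − 0.662) / 5.43 = 0.806 mA.

I_D = 0.806 mA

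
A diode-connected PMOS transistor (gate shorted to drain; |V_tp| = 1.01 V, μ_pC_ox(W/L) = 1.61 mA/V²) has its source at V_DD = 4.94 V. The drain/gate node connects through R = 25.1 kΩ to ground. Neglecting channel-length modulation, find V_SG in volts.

With gate tied to drain, V_SG = V_SD ≥ V_SG − |V_tp|, so the device is in saturation.
KCL at the drain: ½ k_p (V_SG − |V_tp|)² = (V_DD − V_SG)/R.
Let x = V_SG − 1.01. Then 20.2 x² + x − 3.93 = 0, giving x = 0.417 V (positive root), so V_SG = 1.43 V.
I_D = (V_DD − V_SG)/R = (4.94 − 1.43) / 25.1 = 0.14 mA.

V_SG = 1.43 V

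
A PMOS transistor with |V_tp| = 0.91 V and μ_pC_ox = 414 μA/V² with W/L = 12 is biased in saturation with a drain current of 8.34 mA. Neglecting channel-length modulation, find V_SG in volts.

k_p = μ_pC_ox · (W/L) = 4.968 mA/V².
In saturation I_D = ½ k_p (V_SG − |V_tp|)², so V_SG − |V_tp| = √(2 I_D / k_p) = √(2 × 8.34 / 4.968) = 1.83 V.
V_SG = 0.91 + 1.83 = 2.74 V.

V_SG = 2.74 V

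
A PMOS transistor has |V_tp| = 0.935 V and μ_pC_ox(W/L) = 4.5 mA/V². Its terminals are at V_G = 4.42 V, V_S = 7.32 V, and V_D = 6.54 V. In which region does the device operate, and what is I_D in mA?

Triode; I_D = 5.53 mA

V_SG = V_S − V_G = 7.32 − 4.42 = 2.9 V; V_SD = V_S − V_D = 7.32 − 6.54 = 0.78 V.
V_ov = V_SG − |V_tp| = 2.9 − 0.935 = 1.97 V.
Since V_SD = 0.78 V < V_ov = 1.97 V, the device is in the triode region.
I_D = k_p [V_ov · V_SD − ½ V_SD²] = 4.5 × [1.97 × 0.78 − 0.5 × 0.78²] = 5.53 mA.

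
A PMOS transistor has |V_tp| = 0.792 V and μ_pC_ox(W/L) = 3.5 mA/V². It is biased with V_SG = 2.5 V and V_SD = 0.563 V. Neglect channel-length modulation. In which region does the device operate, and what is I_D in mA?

V_ov = V_SG − |V_tp| = 2.5 − 0.792 = 1.71 V.
Since V_SD = 0.563 V < V_ov = 1.71 V, the device is in the triode region.
I_D = k_p [V_ov · V_SD − ½ V_SD²] = 3.5 × [1.71 × 0.563 − 0.5 × 0.563²] = 2.81 mA.

Triode; I_D = 2.81 mA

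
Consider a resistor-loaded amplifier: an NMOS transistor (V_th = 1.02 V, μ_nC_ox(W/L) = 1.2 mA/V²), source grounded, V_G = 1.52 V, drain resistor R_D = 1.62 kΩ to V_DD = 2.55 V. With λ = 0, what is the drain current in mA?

I_D = 0.150 mA

V_GS = V_G = 1.52 V, so V_ov = 1.52 − 1.02 = 0.5 V.
Assume saturation: I_D = ½ k_n V_ov² = 0.5 × 1.2 × 0.5² = 0.15 mA, giving V_DS = V_DD − I_D R_D = 2.55 − 0.15 × 1.62 = 2.31 V.
V_DS = 2.31 V ≥ V_ov = 0.5 V, confirming saturation.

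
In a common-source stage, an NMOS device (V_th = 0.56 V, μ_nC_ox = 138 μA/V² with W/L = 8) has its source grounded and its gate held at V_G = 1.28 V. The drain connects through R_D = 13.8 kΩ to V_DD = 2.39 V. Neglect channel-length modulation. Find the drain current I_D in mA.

I_D = 0.156 mA

V_GS = V_G = 1.28 V, so V_ov = 1.28 − 0.56 = 0.72 V.
k_n = μ_nC_ox · (W/L) = 1.104 mA/V².
Assume saturation: I_D = ½ k_n V_ov² = 0.5 × 1.104 × 0.72² = 0.286 mA, giving V_DS = V_DD − I_D R_D = 2.39 − 0.286 × 13.8 = -1.56 V.
But -1.56 V < V_ov = 0.72 V, so the device is actually in triode.
In triode I_D = k_n[V_ov V_DS − ½ V_DS²] and I_D = (V_DD − V_DS)/R_D. Equating: 7.62 V_DS² − 11.97 V_DS + 2.39 = 0, giving V_DS = 0.235 V (the root below V_ov).
I_D = (2.39 − 0.235) / 13.8 = 0.156 mA.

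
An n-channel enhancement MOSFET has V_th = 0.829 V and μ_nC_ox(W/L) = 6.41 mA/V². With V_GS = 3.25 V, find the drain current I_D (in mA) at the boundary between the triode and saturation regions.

At the boundary V_DS = V_ov = V_GS − V_th = 3.25 − 0.829 = 2.42 V.
I_D = ½ k_n V_ov² = 0.5 × 6.41 × 2.42² = 18.8 mA.

I_D = 18.8 mA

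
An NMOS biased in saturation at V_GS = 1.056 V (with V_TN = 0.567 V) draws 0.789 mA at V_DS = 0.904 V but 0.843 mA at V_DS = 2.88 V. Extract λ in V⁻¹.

With V_GS fixed, I_D ∝ (1 + λ V_DS) in saturation, so I_D2/I_D1 = (1 + λ V_DS2)/(1 + λ V_DS1).
0.843/0.789 = 1.068 = (1 + 2.88 λ)/(1 + 0.904 λ).
Solving: λ (I_D1 V_DS2 − I_D2 V_DS1) = I_D2 − I_D1, so λ = (0.843 − 0.789) / (0.789 × 2.88 − 0.843 × 0.904) = 0.054 / 1.51 = 0.0358 V⁻¹.

λ = 0.0358 V⁻¹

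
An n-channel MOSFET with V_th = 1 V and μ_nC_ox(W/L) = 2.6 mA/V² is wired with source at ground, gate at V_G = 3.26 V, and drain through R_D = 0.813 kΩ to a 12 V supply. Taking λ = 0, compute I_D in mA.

V_GS = V_G = 3.26 V, so V_ov = 3.26 − 1 = 2.26 V.
Assume saturation: I_D = ½ k_n V_ov² = 0.5 × 2.6 × 2.26² = 6.64 mA, giving V_DS = V_DD − I_D R_D = 12 − 6.64 × 0.813 = 6.6 V.
V_DS = 6.6 V ≥ V_ov = 2.26 V, confirming saturation.

I_D = 6.64 mA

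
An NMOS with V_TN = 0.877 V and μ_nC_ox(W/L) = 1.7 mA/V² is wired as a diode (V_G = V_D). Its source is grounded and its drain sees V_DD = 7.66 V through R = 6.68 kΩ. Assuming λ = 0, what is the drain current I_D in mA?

With gate tied to drain, V_GS = V_DS ≥ V_GS − V_TN, so the device is in saturation.
KCL at the drain: ½ k_n (V_GS − V_TN)² = (V_DD − V_GS)/R.
Let x = V_GS − 0.877. Then 5.68 x² + x − 6.783 = 0, giving x = 1.01 V (positive root), so V_GS = 1.89 V.
I_D = (V_DD − V_GS)/R = (7.66 − 1.89) / 6.68 = 0.864 mA.

I_D = 0.864 mA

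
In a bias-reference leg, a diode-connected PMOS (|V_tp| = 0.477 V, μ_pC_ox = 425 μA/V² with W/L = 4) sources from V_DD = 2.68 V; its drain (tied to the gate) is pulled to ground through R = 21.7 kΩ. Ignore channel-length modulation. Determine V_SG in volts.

V_SG = 0.797 V

With gate tied to drain, V_SG = V_SD ≥ V_SG − |V_tp|, so the device is in saturation.
k_p = μ_pC_ox · (W/L) = 1.7 mA/V².
KCL at the drain: ½ k_p (V_SG − |V_tp|)² = (V_DD − V_SG)/R.
Let x = V_SG − 0.477. Then 18.4 x² + x − 2.203 = 0, giving x = 0.32 V (positive root), so V_SG = 0.797 V.
I_D = (V_DD − V_SG)/R = (2.68 − 0.797) / 21.7 = 0.0868 mA.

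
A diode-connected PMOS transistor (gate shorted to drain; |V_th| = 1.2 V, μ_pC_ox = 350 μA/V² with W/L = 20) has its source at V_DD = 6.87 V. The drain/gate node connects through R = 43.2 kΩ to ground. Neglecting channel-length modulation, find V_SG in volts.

V_SG = 1.39 V

With gate tied to drain, V_SG = V_SD ≥ V_SG − |V_th|, so the device is in saturation.
k_p = μ_pC_ox · (W/L) = 7 mA/V².
KCL at the drain: ½ k_p (V_SG − |V_th|)² = (V_DD − V_SG)/R.
Let x = V_SG − 1.2. Then 151 x² + x − 5.67 = 0, giving x = 0.19 V (positive root), so V_SG = 1.39 V.
I_D = (V_DD − V_SG)/R = (6.87 − 1.39) / 43.2 = 0.127 mA.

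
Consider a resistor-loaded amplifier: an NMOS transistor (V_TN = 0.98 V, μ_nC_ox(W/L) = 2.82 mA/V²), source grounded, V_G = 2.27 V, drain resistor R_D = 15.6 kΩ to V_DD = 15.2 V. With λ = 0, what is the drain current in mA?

V_GS = V_G = 2.27 V, so V_ov = 2.27 − 0.98 = 1.29 V.
Assume saturation: I_D = ½ k_n V_ov² = 0.5 × 2.82 × 1.29² = 2.35 mA, giving V_DS = V_DD − I_D R_D = 15.2 − 2.35 × 15.6 = -21.4 V.
But -21.4 V < V_ov = 1.29 V, so the device is actually in triode.
In triode I_D = k_n[V_ov V_DS − ½ V_DS²] and I_D = (V_DD − V_DS)/R_D. Equating: 22 V_DS² − 57.75 V_DS + 15.2 = 0, giving V_DS = 0.297 V (the root below V_ov).
I_D = (15.2 − 0.297) / 15.6 = 0.955 mA.

I_D = 0.955 mA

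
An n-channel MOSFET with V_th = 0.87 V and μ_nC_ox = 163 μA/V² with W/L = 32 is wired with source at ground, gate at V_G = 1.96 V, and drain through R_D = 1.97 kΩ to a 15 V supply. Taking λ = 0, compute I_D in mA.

I_D = 3.10 mA

V_GS = V_G = 1.96 V, so V_ov = 1.96 − 0.87 = 1.09 V.
k_n = μ_nC_ox · (W/L) = 5.216 mA/V².
Assume saturation: I_D = ½ k_n V_ov² = 0.5 × 5.216 × 1.09² = 3.1 mA, giving V_DS = V_DD − I_D R_D = 15 − 3.1 × 1.97 = 8.9 V.
V_DS = 8.9 V ≥ V_ov = 1.09 V, confirming saturation.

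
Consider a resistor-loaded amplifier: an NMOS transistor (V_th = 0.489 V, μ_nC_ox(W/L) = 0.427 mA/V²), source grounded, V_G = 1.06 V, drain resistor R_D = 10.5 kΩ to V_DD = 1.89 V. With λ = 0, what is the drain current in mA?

V_GS = V_G = 1.06 V, so V_ov = 1.06 − 0.489 = 0.571 V.
Assume saturation: I_D = ½ k_n V_ov² = 0.5 × 0.427 × 0.571² = 0.0696 mA, giving V_DS = V_DD − I_D R_D = 1.89 − 0.0696 × 10.5 = 1.16 V.
V_DS = 1.16 V ≥ V_ov = 0.571 V, confirming saturation.

I_D = 0.0696 mA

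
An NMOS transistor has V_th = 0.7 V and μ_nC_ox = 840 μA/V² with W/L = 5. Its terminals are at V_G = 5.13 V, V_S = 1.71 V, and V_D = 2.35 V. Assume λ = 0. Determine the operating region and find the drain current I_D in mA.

V_GS = V_G − V_S = 5.13 − 1.71 = 3.42 V; V_DS = V_D − V_S = 2.35 − 1.71 = 0.64 V.
k_n = μ_nC_ox · (W/L) = 4.2 mA/V².
V_ov = V_GS − V_th = 3.42 − 0.7 = 2.72 V.
Since V_DS = 0.64 V < V_ov = 2.72 V, the device is in the triode region.
I_D = k_n [V_ov · V_DS − ½ V_DS²] = 4.2 × [2.72 × 0.64 − 0.5 × 0.64²] = 6.45 mA.

Triode; I_D = 6.45 mA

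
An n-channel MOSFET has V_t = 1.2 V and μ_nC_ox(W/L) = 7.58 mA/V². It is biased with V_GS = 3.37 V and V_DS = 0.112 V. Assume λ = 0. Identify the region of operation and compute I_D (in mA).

V_ov = V_GS − V_t = 3.37 − 1.2 = 2.17 V.
Since V_DS = 0.112 V < V_ov = 2.17 V, the device is in the triode region.
I_D = k_n [V_ov · V_DS − ½ V_DS²] = 7.58 × [2.17 × 0.112 − 0.5 × 0.112²] = 1.79 mA.

Triode; I_D = 1.79 mA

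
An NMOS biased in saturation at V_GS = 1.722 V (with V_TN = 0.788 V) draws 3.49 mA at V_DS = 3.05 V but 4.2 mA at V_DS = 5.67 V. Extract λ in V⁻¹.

With V_GS fixed, I_D ∝ (1 + λ V_DS) in saturation, so I_D2/I_D1 = (1 + λ V_DS2)/(1 + λ V_DS1).
4.2/3.49 = 1.203 = (1 + 5.67 λ)/(1 + 3.05 λ).
Solving: λ (I_D1 V_DS2 − I_D2 V_DS1) = I_D2 − I_D1, so λ = (4.2 − 3.49) / (3.49 × 5.67 − 4.2 × 3.05) = 0.71 / 6.98 = 0.102 V⁻¹.

λ = 0.102 V⁻¹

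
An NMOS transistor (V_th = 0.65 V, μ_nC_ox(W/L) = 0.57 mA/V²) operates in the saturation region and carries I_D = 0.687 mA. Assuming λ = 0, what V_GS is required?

V_GS = 2.20 V

In saturation I_D = ½ k_n (V_GS − V_th)², so V_GS − V_th = √(2 I_D / k_n) = √(2 × 0.687 / 0.57) = 1.55 V.
V_GS = 0.65 + 1.55 = 2.2 V.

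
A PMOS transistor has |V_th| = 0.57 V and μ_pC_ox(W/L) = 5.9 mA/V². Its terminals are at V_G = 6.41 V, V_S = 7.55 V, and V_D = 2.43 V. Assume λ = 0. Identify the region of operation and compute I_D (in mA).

Saturation; I_D = 0.958 mA

V_SG = V_S − V_G = 7.55 − 6.41 = 1.14 V; V_SD = V_S − V_D = 7.55 − 2.43 = 5.12 V.
V_ov = V_SG − |V_th| = 1.14 − 0.57 = 0.57 V.
Since V_SD = 5.12 V ≥ V_ov = 0.57 V, the device is in saturation.
I_D = ½ k_p V_ov² = 0.5 × 5.9 × 0.57² = 0.958 mA.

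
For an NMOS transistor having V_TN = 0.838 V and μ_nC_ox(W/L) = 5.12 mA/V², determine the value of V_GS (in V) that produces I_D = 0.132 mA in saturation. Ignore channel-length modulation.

V_GS = 1.07 V

In saturation I_D = ½ k_n (V_GS − V_TN)², so V_GS − V_TN = √(2 I_D / k_n) = √(2 × 0.132 / 5.12) = 0.227 V.
V_GS = 0.838 + 0.227 = 1.07 V.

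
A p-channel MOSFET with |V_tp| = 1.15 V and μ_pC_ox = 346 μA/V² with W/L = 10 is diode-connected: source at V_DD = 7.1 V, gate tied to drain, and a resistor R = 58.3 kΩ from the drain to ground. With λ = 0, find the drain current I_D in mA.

I_D = 0.0980 mA

With gate tied to drain, V_SG = V_SD ≥ V_SG − |V_tp|, so the device is in saturation.
k_p = μ_pC_ox · (W/L) = 3.46 mA/V².
KCL at the drain: ½ k_p (V_SG − |V_tp|)² = (V_DD − V_SG)/R.
Let x = V_SG − 1.15. Then 101 x² + x − 5.95 = 0, giving x = 0.238 V (positive root), so V_SG = 1.39 V.
I_D = (V_DD − V_SG)/R = (7.1 − 1.39) / 58.3 = 0.098 mA.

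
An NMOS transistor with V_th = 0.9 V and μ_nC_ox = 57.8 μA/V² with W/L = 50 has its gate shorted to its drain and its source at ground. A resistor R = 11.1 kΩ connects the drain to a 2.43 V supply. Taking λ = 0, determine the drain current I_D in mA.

With gate tied to drain, V_GS = V_DS ≥ V_GS − V_th, so the device is in saturation.
k_n = μ_nC_ox · (W/L) = 2.89 mA/V².
KCL at the drain: ½ k_n (V_GS − V_th)² = (V_DD − V_GS)/R.
Let x = V_GS − 0.9. Then 16 x² + x − 1.53 = 0, giving x = 0.279 V (positive root), so V_GS = 1.18 V.
I_D = (V_DD − V_GS)/R = (2.43 − 1.18) / 11.1 = 0.113 mA.

I_D = 0.113 mA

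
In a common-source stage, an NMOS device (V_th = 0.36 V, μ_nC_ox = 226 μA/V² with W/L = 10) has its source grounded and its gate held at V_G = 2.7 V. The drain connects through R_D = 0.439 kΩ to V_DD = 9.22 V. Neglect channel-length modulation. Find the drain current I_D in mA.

V_GS = V_G = 2.7 V, so V_ov = 2.7 − 0.36 = 2.34 V.
k_n = μ_nC_ox · (W/L) = 2.26 mA/V².
Assume saturation: I_D = ½ k_n V_ov² = 0.5 × 2.26 × 2.34² = 6.19 mA, giving V_DS = V_DD − I_D R_D = 9.22 − 6.19 × 0.439 = 6.5 V.
V_DS = 6.5 V ≥ V_ov = 2.34 V, confirming saturation.

I_D = 6.19 mA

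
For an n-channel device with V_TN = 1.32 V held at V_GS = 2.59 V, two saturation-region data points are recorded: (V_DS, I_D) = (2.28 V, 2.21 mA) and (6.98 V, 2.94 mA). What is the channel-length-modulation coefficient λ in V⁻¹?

λ = 0.0837 V⁻¹

With V_GS fixed, I_D ∝ (1 + λ V_DS) in saturation, so I_D2/I_D1 = (1 + λ V_DS2)/(1 + λ V_DS1).
2.94/2.21 = 1.33 = (1 + 6.98 λ)/(1 + 2.28 λ).
Solving: λ (I_D1 V_DS2 − I_D2 V_DS1) = I_D2 − I_D1, so λ = (2.94 − 2.21) / (2.21 × 6.98 − 2.94 × 2.28) = 0.73 / 8.72 = 0.0837 V⁻¹.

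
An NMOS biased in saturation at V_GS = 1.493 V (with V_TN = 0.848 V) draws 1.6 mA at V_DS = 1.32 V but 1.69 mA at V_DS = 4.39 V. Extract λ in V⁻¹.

λ = 0.0188 V⁻¹

With V_GS fixed, I_D ∝ (1 + λ V_DS) in saturation, so I_D2/I_D1 = (1 + λ V_DS2)/(1 + λ V_DS1).
1.69/1.6 = 1.056 = (1 + 4.39 λ)/(1 + 1.32 λ).
Solving: λ (I_D1 V_DS2 − I_D2 V_DS1) = I_D2 − I_D1, so λ = (1.69 − 1.6) / (1.6 × 4.39 − 1.69 × 1.32) = 0.09 / 4.79 = 0.0188 V⁻¹.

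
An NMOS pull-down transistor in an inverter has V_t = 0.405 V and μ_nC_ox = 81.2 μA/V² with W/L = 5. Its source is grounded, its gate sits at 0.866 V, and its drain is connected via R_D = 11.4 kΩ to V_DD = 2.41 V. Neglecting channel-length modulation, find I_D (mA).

V_GS = V_G = 0.866 V, so V_ov = 0.866 − 0.405 = 0.461 V.
k_n = μ_nC_ox · (W/L) = 0.406 mA/V².
Assume saturation: I_D = ½ k_n V_ov² = 0.5 × 0.406 × 0.461² = 0.0431 mA, giving V_DS = V_DD − I_D R_D = 2.41 − 0.0431 × 11.4 = 1.92 V.
V_DS = 1.92 V ≥ V_ov = 0.461 V, confirming saturation.

I_D = 0.0431 mA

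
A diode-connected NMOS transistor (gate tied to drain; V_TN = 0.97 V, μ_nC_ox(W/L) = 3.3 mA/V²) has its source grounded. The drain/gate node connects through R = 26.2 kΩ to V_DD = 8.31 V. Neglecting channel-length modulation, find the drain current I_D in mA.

With gate tied to drain, V_GS = V_DS ≥ V_GS − V_TN, so the device is in saturation.
KCL at the drain: ½ k_n (V_GS − V_TN)² = (V_DD − V_GS)/R.
Let x = V_GS − 0.97. Then 43.2 x² + x − 7.34 = 0, giving x = 0.401 V (positive root), so V_GS = 1.37 V.
I_D = (V_DD − V_GS)/R = (8.31 − 1.37) / 26.2 = 0.265 mA.

I_D = 0.265 mA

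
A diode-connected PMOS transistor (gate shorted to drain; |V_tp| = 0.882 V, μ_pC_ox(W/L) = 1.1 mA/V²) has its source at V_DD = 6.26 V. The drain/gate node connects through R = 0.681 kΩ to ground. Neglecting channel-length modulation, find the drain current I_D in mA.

With gate tied to drain, V_SG = V_SD ≥ V_SG − |V_tp|, so the device is in saturation.
KCL at the drain: ½ k_p (V_SG − |V_tp|)² = (V_DD − V_SG)/R.
Let x = V_SG − 0.882. Then 0.375 x² + x − 5.378 = 0, giving x = 2.68 V (positive root), so V_SG = 3.56 V.
I_D = (V_DD − V_SG)/R = (6.26 − 3.56) / 0.681 = 3.96 mA.

I_D = 3.96 mA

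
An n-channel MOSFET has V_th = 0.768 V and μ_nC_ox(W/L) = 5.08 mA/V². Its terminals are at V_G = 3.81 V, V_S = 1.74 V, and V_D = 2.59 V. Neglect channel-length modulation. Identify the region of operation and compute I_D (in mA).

V_GS = V_G − V_S = 3.81 − 1.74 = 2.07 V; V_DS = V_D − V_S = 2.59 − 1.74 = 0.85 V.
V_ov = V_GS − V_th = 2.07 − 0.768 = 1.3 V.
Since V_DS = 0.85 V < V_ov = 1.3 V, the device is in the triode region.
I_D = k_n [V_ov · V_DS − ½ V_DS²] = 5.08 × [1.3 × 0.85 − 0.5 × 0.85²] = 3.79 mA.

Triode; I_D = 3.79 mA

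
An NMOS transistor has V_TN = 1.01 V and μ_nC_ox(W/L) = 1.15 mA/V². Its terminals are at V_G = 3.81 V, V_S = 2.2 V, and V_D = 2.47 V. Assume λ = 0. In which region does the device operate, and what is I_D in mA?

Triode; I_D = 0.144 mA

V_GS = V_G − V_S = 3.81 − 2.2 = 1.61 V; V_DS = V_D − V_S = 2.47 − 2.2 = 0.27 V.
V_ov = V_GS − V_TN = 1.61 − 1.01 = 0.6 V.
Since V_DS = 0.27 V < V_ov = 0.6 V, the device is in the triode region.
I_D = k_n [V_ov · V_DS − ½ V_DS²] = 1.15 × [0.6 × 0.27 − 0.5 × 0.27²] = 0.144 mA.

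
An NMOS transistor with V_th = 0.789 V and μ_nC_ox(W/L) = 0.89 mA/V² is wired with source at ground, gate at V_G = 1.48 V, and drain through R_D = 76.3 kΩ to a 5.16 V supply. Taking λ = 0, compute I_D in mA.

V_GS = V_G = 1.48 V, so V_ov = 1.48 − 0.789 = 0.691 V.
Assume saturation: I_D = ½ k_n V_ov² = 0.5 × 0.89 × 0.691² = 0.212 mA, giving V_DS = V_DD − I_D R_D = 5.16 − 0.212 × 76.3 = -11.1 V.
But -11.1 V < V_ov = 0.691 V, so the device is actually in triode.
In triode I_D = k_n[V_ov V_DS − ½ V_DS²] and I_D = (V_DD − V_DS)/R_D. Equating: 34 V_DS² − 47.92 V_DS + 5.16 = 0, giving V_DS = 0.117 V (the root below V_ov).
I_D = (5.16 − 0.117) / 76.3 = 0.0661 mA.

I_D = 0.0661 mA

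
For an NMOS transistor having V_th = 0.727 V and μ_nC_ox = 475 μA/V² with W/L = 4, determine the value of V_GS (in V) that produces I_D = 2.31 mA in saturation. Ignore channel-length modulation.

V_GS = 2.29 V

k_n = μ_nC_ox · (W/L) = 1.9 mA/V².
In saturation I_D = ½ k_n (V_GS − V_th)², so V_GS − V_th = √(2 I_D / k_n) = √(2 × 2.31 / 1.9) = 1.56 V.
V_GS = 0.727 + 1.56 = 2.29 V.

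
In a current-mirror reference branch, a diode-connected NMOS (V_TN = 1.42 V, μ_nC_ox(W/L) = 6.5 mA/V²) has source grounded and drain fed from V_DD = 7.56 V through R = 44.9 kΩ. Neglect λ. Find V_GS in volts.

With gate tied to drain, V_GS = V_DS ≥ V_GS − V_TN, so the device is in saturation.
KCL at the drain: ½ k_n (V_GS − V_TN)² = (V_DD − V_GS)/R.
Let x = V_GS − 1.42. Then 146 x² + x − 6.14 = 0, giving x = 0.202 V (positive root), so V_GS = 1.62 V.
I_D = (V_DD − V_GS)/R = (7.56 − 1.62) / 44.9 = 0.132 mA.

V_GS = 1.62 V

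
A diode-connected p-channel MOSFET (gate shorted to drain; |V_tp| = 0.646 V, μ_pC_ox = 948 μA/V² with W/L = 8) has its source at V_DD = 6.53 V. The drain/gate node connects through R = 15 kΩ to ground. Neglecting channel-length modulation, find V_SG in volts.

With gate tied to drain, V_SG = V_SD ≥ V_SG − |V_tp|, so the device is in saturation.
k_p = μ_pC_ox · (W/L) = 7.584 mA/V².
KCL at the drain: ½ k_p (V_SG − |V_tp|)² = (V_DD − V_SG)/R.
Let x = V_SG − 0.646. Then 56.9 x² + x − 5.884 = 0, giving x = 0.313 V (positive root), so V_SG = 0.959 V.
I_D = (V_DD − V_SG)/R = (6.53 − 0.959) / 15 = 0.371 mA.

V_SG = 0.959 V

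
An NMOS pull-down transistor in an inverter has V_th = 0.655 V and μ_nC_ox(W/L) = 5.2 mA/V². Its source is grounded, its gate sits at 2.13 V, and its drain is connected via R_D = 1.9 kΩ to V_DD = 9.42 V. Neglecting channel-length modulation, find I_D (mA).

V_GS = V_G = 2.13 V, so V_ov = 2.13 − 0.655 = 1.47 V.
Assume saturation: I_D = ½ k_n V_ov² = 0.5 × 5.2 × 1.47² = 5.66 mA, giving V_DS = V_DD − I_D R_D = 9.42 − 5.66 × 1.9 = -1.33 V.
But -1.33 V < V_ov = 1.47 V, so the device is actually in triode.
In triode I_D = k_n[V_ov V_DS − ½ V_DS²] and I_D = (V_DD − V_DS)/R_D. Equating: 4.94 V_DS² − 15.57 V_DS + 9.42 = 0, giving V_DS = 0.816 V (the root below V_ov).
I_D = (9.42 − 0.816) / 1.9 = 4.53 mA.

I_D = 4.53 mA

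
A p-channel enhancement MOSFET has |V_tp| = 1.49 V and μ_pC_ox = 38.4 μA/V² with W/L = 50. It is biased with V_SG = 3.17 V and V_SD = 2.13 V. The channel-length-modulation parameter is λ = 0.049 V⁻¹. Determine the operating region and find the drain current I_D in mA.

Saturation; I_D = 2.99 mA

k_p = μ_pC_ox · (W/L) = 1.92 mA/V².
V_ov = V_SG − |V_tp| = 3.17 − 1.49 = 1.68 V.
Since V_SD = 2.13 V ≥ V_ov = 1.68 V, the device is in saturation.
I_D = ½ k_p V_ov² (1 + λ V_SD) = 0.5 × 1.92 × 1.68² × (1 + 0.049 × 2.13) = 2.99 mA.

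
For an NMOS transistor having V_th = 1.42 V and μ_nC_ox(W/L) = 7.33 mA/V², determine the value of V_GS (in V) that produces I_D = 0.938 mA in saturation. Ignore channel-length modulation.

V_GS = 1.93 V

In saturation I_D = ½ k_n (V_GS − V_th)², so V_GS − V_th = √(2 I_D / k_n) = √(2 × 0.938 / 7.33) = 0.506 V.
V_GS = 1.42 + 0.506 = 1.93 V.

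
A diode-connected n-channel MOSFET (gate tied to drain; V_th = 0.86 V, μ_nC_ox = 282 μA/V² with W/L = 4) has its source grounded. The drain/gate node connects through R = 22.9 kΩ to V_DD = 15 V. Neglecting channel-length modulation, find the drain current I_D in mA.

I_D = 0.573 mA

With gate tied to drain, V_GS = V_DS ≥ V_GS − V_th, so the device is in saturation.
k_n = μ_nC_ox · (W/L) = 1.128 mA/V².
KCL at the drain: ½ k_n (V_GS − V_th)² = (V_DD − V_GS)/R.
Let x = V_GS − 0.86. Then 12.9 x² + x − 14.14 = 0, giving x = 1.01 V (positive root), so V_GS = 1.87 V.
I_D = (V_DD − V_GS)/R = (15 − 1.87) / 22.9 = 0.573 mA.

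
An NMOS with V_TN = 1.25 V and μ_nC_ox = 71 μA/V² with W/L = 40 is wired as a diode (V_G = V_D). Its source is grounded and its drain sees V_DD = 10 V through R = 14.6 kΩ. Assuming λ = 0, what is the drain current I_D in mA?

With gate tied to drain, V_GS = V_DS ≥ V_GS − V_TN, so the device is in saturation.
k_n = μ_nC_ox · (W/L) = 2.84 mA/V².
KCL at the drain: ½ k_n (V_GS − V_TN)² = (V_DD − V_GS)/R.
Let x = V_GS − 1.25. Then 20.7 x² + x − 8.75 = 0, giving x = 0.626 V (positive root), so V_GS = 1.88 V.
I_D = (V_DD − V_GS)/R = (10 − 1.88) / 14.6 = 0.556 mA.

I_D = 0.556 mA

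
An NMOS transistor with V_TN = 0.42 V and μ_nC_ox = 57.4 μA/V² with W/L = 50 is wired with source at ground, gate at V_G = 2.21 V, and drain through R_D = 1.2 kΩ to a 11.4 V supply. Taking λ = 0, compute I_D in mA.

V_GS = V_G = 2.21 V, so V_ov = 2.21 − 0.42 = 1.79 V.
k_n = μ_nC_ox · (W/L) = 2.87 mA/V².
Assume saturation: I_D = ½ k_n V_ov² = 0.5 × 2.87 × 1.79² = 4.6 mA, giving V_DS = V_DD − I_D R_D = 11.4 − 4.6 × 1.2 = 5.88 V.
V_DS = 5.88 V ≥ V_ov = 1.79 V, confirming saturation.

I_D = 4.60 mA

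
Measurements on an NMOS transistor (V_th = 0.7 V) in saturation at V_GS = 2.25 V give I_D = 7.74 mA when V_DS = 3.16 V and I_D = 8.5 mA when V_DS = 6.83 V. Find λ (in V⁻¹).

λ = 0.0292 V⁻¹

With V_GS fixed, I_D ∝ (1 + λ V_DS) in saturation, so I_D2/I_D1 = (1 + λ V_DS2)/(1 + λ V_DS1).
8.5/7.74 = 1.098 = (1 + 6.83 λ)/(1 + 3.16 λ).
Solving: λ (I_D1 V_DS2 − I_D2 V_DS1) = I_D2 − I_D1, so λ = (8.5 − 7.74) / (7.74 × 6.83 − 8.5 × 3.16) = 0.76 / 26 = 0.0292 V⁻¹.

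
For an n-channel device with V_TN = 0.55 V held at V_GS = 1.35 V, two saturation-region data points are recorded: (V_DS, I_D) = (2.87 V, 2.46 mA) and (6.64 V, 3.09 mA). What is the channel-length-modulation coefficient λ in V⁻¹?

With V_GS fixed, I_D ∝ (1 + λ V_DS) in saturation, so I_D2/I_D1 = (1 + λ V_DS2)/(1 + λ V_DS1).
3.09/2.46 = 1.256 = (1 + 6.64 λ)/(1 + 2.87 λ).
Solving: λ (I_D1 V_DS2 − I_D2 V_DS1) = I_D2 − I_D1, so λ = (3.09 − 2.46) / (2.46 × 6.64 − 3.09 × 2.87) = 0.63 / 7.47 = 0.0844 V⁻¹.

λ = 0.0844 V⁻¹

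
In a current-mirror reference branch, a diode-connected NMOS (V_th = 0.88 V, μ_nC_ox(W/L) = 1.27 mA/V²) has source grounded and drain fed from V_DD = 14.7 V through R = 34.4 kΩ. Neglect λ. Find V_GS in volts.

With gate tied to drain, V_GS = V_DS ≥ V_GS − V_th, so the device is in saturation.
KCL at the drain: ½ k_n (V_GS − V_th)² = (V_DD − V_GS)/R.
Let x = V_GS − 0.88. Then 21.8 x² + x − 13.82 = 0, giving x = 0.773 V (positive root), so V_GS = 1.65 V.
I_D = (V_DD − V_GS)/R = (14.7 − 1.65) / 34.4 = 0.379 mA.

V_GS = 1.65 V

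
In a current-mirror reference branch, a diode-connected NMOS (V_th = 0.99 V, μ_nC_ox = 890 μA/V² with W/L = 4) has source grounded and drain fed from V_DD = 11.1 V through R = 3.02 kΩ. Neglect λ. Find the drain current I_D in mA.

I_D = 2.92 mA

With gate tied to drain, V_GS = V_DS ≥ V_GS − V_th, so the device is in saturation.
k_n = μ_nC_ox · (W/L) = 3.56 mA/V².
KCL at the drain: ½ k_n (V_GS − V_th)² = (V_DD − V_GS)/R.
Let x = V_GS − 0.99. Then 5.38 x² + x − 10.11 = 0, giving x = 1.28 V (positive root), so V_GS = 2.27 V.
I_D = (V_DD − V_GS)/R = (11.1 − 2.27) / 3.02 = 2.92 mA.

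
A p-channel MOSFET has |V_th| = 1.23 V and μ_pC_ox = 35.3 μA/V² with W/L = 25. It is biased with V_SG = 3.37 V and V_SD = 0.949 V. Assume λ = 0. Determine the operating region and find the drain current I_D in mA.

k_p = μ_pC_ox · (W/L) = 0.8825 mA/V².
V_ov = V_SG − |V_th| = 3.37 − 1.23 = 2.14 V.
Since V_SD = 0.949 V < V_ov = 2.14 V, the device is in the triode region.
I_D = k_p [V_ov · V_SD − ½ V_SD²] = 0.8825 × [2.14 × 0.949 − 0.5 × 0.949²] = 1.39 mA.

Triode; I_D = 1.39 mA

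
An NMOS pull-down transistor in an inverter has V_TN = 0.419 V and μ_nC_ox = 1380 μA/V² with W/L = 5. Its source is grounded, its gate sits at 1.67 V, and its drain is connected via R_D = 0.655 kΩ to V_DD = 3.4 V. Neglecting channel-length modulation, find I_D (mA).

V_GS = V_G = 1.67 V, so V_ov = 1.67 − 0.419 = 1.25 V.
k_n = μ_nC_ox · (W/L) = 6.9 mA/V².
Assume saturation: I_D = ½ k_n V_ov² = 0.5 × 6.9 × 1.25² = 5.4 mA, giving V_DS = V_DD − I_D R_D = 3.4 − 5.4 × 0.655 = -0.137 V.
But -0.137 V < V_ov = 1.25 V, so the device is actually in triode.
In triode I_D = k_n[V_ov V_DS − ½ V_DS²] and I_D = (V_DD − V_DS)/R_D. Equating: 2.26 V_DS² − 6.654 V_DS + 3.4 = 0, giving V_DS = 0.658 V (the root below V_ov).
I_D = (3.4 − 0.658) / 0.655 = 4.19 mA.

I_D = 4.19 mA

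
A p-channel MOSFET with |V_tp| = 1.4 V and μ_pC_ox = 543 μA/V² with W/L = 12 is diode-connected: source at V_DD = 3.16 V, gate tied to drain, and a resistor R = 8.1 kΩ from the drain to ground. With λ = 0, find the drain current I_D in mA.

With gate tied to drain, V_SG = V_SD ≥ V_SG − |V_tp|, so the device is in saturation.
k_p = μ_pC_ox · (W/L) = 6.516 mA/V².
KCL at the drain: ½ k_p (V_SG − |V_tp|)² = (V_DD − V_SG)/R.
Let x = V_SG − 1.4. Then 26.4 x² + x − 1.76 = 0, giving x = 0.24 V (positive root), so V_SG = 1.64 V.
I_D = (V_DD − V_SG)/R = (3.16 − 1.64) / 8.1 = 0.188 mA.

I_D = 0.188 mA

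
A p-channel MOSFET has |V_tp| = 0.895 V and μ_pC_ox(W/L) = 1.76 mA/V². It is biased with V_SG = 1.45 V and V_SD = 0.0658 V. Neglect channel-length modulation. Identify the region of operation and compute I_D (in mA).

V_ov = V_SG − |V_tp| = 1.45 − 0.895 = 0.555 V.
Since V_SD = 0.0658 V < V_ov = 0.555 V, the device is in the triode region.
I_D = k_p [V_ov · V_SD − ½ V_SD²] = 1.76 × [0.555 × 0.0658 − 0.5 × 0.0658²] = 0.0605 mA.

Triode; I_D = 0.0605 mA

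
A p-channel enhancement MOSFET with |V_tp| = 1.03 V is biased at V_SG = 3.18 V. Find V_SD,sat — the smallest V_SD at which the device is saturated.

V_SD,sat = 2.15 V

The boundary between triode and saturation is V_SD = V_SG − |V_tp| = V_ov.
V_ov = 3.18 − 1.03 = 2.15 V.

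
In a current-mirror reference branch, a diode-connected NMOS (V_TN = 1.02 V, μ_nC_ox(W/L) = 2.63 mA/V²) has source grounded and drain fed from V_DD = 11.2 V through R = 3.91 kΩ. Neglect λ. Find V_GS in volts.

With gate tied to drain, V_GS = V_DS ≥ V_GS − V_TN, so the device is in saturation.
KCL at the drain: ½ k_n (V_GS − V_TN)² = (V_DD − V_GS)/R.
Let x = V_GS − 1.02. Then 5.14 x² + x − 10.18 = 0, giving x = 1.31 V (positive root), so V_GS = 2.33 V.
I_D = (V_DD − V_GS)/R = (11.2 − 2.33) / 3.91 = 2.27 mA.

V_GS = 2.33 V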